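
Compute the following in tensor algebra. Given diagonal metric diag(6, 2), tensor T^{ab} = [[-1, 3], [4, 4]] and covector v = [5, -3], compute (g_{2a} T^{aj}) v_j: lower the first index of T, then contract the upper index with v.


Step 1: lower the first index. For a diagonal metric, g_{ia} T^{aj} = g_{ii} T^{ij} (no sum on i).
g_{22} = 2
S_2{}^1 = 2 * T^{21} = 2 * 4 = 8
S_2{}^2 = 2 * T^{22} = 2 * 4 = 8
Step 2: contract S_2{}^j with v_j.
S_2{}^1 * v_1 = 8 * 5 = 40
S_2{}^2 * v_2 = 8 * -3 = -24
Result = 40 + -24 = 16

16


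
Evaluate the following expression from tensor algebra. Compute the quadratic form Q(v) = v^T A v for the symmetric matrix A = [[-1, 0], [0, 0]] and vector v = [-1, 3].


First compute Av:
(Av)_1 = -1*-1 + 0*3 = 1
(Av)_2 = 0*-1 + 0*3 = 0
Av = [1, 0]
Then v^T (Av) = -1*1 + 3*0
= -1 + 0 = -1

-1


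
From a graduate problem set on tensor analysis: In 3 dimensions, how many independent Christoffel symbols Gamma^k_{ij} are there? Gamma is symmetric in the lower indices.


Christoffel symbols Gamma^k_{ij} are symmetric in i,j, so there are d * d(d+1)/2 independent symbols.
d = 3
d(d+1)/2 = 3 * 4 / 2 = 6
Total = 3 * 6 = 18

18


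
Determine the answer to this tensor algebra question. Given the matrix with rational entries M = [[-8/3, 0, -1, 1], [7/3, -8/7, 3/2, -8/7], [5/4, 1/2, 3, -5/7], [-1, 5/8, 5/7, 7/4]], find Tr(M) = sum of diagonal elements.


The trace is the sum of diagonal entries.
Diagonal: M[1,1] = -8/3, M[2,2] = -8/7, M[3,3] = 3, M[4,4] = 7/4
Tr(M) = -8/3 + -8/7 + 3 + 7/4
Computing step by step:
After adding M[1,1]: -8/3
After adding M[2,2]: -80/21
After adding M[3,3]: -17/21
After adding M[4,4]: 79/84
Tr(M) = 79/84

79/84


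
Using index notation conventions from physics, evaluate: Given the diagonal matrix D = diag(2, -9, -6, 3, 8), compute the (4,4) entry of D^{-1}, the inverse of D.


For a diagonal matrix, the inverse has entries (D^{-1})_{ii} = 1/d_{ii}.
The diagonal entries are: d_{11} = 2, d_{22} = -9, d_{33} = -6, d_{44} = 3, d_{55} = 8
We need (D^{-1})_{44} = 1/d_{44} = 1/3 = 1/3

1/3


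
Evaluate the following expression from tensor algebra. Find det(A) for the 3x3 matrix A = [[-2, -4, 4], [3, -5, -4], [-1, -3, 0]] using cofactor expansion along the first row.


Expanding along the first row, det(A) = a11*M_11 - a12*M_12 + a13*M_13, where M_1j is the (1,j) minor.
Minor M_11 = -5*0 - -4*-3 = -12
Minor M_12 = 3*0 - -4*-1 = -4
Minor M_13 = 3*-3 - -5*-1 = -14
det = -2*(-12) - -4*(-4) + 4*(-14)
    = 24 - 16 + -56
    = -48

-48


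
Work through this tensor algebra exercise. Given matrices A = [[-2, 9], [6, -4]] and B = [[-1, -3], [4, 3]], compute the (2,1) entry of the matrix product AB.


(AB)_{ij} = sum_k A_{ik} B_{kj}.
For i=2, j=1:
A_{21} * B_{11} = 6 * -1 = -6
A_{22} * B_{21} = -4 * 4 = -16
Sum = -6 + -16 = -22

-22


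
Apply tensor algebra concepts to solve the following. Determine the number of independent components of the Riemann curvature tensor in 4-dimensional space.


The Riemann tensor in d dimensions has d^2(d^2 - 1)/12 independent components.
d = 4, so d^2 = 16
d^2 - 1 = 15
d^2(d^2 - 1) = 16 * 15 = 240
Divide by 12: 240 / 12 = 20

20


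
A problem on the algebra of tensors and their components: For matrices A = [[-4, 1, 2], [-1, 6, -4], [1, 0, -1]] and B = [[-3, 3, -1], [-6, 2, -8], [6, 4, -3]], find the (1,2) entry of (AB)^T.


(AB)^T_{ij} = (AB)_{ji} = sum_k A_{jk} B_{ki}.
For i=1, j=2 we need (AB)_{21}:
A_{21} * B_{11} = -1 * -3 = 3
A_{22} * B_{21} = 6 * -6 = -36
A_{23} * B_{31} = -4 * 6 = -24
Sum = 3 + -36 + -24 = -57

-57


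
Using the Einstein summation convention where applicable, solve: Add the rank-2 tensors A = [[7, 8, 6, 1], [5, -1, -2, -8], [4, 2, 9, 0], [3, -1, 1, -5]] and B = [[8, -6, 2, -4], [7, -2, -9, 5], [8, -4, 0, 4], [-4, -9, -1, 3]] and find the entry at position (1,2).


Tensor addition is component-wise: (A + B)_{ij} = A_{ij} + B_{ij}.
A_{12} = 8
B_{12} = -6
(A + B)_{12} = 8 + -6 = 2

2


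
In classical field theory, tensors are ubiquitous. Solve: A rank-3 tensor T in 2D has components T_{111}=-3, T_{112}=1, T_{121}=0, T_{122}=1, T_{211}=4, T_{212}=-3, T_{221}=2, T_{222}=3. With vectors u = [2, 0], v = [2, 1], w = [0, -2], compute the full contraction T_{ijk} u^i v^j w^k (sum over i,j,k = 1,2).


S = sum over i,j,k of T_{ijk} u_i v_j w_k. Expanding all 8 terms:
T_{111}*u_1*v_1*w_1 = -3*2*2*0 = 0  (running total: 0)
T_{112}*u_1*v_1*w_2 = 1*2*2*-2 = -8  (running total: -8)
T_{121}*u_1*v_2*w_1 = 0*2*1*0 = 0  (running total: -8)
T_{122}*u_1*v_2*w_2 = 1*2*1*-2 = -4  (running total: -12)
T_{211}*u_2*v_1*w_1 = 4*0*2*0 = 0  (running total: -12)
T_{212}*u_2*v_1*w_2 = -3*0*2*-2 = 0  (running total: -12)
T_{221}*u_2*v_2*w_1 = 2*0*1*0 = 0  (running total: -12)
T_{222}*u_2*v_2*w_2 = 3*0*1*-2 = 0  (running total: -12)
S = -12

-12


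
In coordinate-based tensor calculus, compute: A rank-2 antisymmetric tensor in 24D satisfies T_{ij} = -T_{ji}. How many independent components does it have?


An antisymmetric rank-2 tensor satisfies A_{ij} = -A_{ji}, so diagonal entries are zero.
The independent components are the upper-triangular entries: C(n, 2) = n(n-1)/2.
n = 24
C(24, 2) = 24 * 23 / 2 = 552 / 2 = 276

276


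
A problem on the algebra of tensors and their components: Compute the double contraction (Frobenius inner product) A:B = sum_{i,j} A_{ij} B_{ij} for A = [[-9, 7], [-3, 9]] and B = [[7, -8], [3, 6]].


A:B = sum over all i,j of A_{ij} * B_{ij}.
Row 1: -9*7=-63, 7*-8=-56 => row sum = -119
Row 2: -3*3=-9, 9*6=54 => row sum = 45
Total = -119 + 45 = -74

-74


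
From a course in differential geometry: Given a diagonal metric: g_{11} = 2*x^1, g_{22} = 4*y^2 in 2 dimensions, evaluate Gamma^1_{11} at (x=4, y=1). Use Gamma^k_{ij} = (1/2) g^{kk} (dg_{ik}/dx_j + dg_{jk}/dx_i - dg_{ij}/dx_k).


For a diagonal metric, Gamma^k_{ij} = (1/2) g^{kk} (dg_{ik}/dx_j + dg_{jk}/dx_i - dg_{ij}/dx_k).
The metric is diagonal, so g_{ab} = 0 for a != b.
At the given point: g_{11} = 8, g_{22} = 4
g^{11} = 1/8
dg_{11}/dx_1 = dg_{11}/dx_1 = 2
dg_{11}/dx_1 = dg_{11}/dx_1 = 2
dg_{11}/dx_1 = dg_{11}/dx_1 = 2
Numerator = 2 + 2 - 2 = 2
Gamma^1_{11} = 2 / (2 * 8) = 1/8

1/8


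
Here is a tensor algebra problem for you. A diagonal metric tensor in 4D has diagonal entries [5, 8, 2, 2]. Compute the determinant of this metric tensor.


For a diagonal metric, the determinant is the product of diagonal entries.
Diagonal entries: 5, 8, 2, 2
det(g) = 5 * 8 * 2 * 2 = 160

160


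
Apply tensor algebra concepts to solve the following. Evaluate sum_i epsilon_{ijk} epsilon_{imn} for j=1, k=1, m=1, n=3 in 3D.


Using the identity: epsilon_{ijk} epsilon_{imn} = delta_{jm} delta_{kn} - delta_{jn} delta_{km}.
delta_{11} = 1
delta_{13} = 0
delta_{13} = 0
delta_{11} = 1
Result = 1 * 0 - 0 * 1 = 0 - 0 = 0

0


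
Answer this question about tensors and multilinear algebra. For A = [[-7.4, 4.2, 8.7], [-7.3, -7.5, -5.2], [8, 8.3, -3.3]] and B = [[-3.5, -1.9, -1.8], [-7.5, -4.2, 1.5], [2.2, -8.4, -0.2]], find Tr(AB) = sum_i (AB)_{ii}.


Tr(AB) = sum_i (AB)_{ii} where (AB)_{ii} = sum_k A_{ik} B_{ki}.
(AB)_{11} = -7.4*-3.5 + 4.2*-7.5 + 8.7*2.2 = 13.54
(AB)_{22} = -7.3*-1.9 + -7.5*-4.2 + -5.2*-8.4 = 89.05
(AB)_{33} = 8*-1.8 + 8.3*1.5 + -3.3*-0.2 = -1.29
Tr(AB) = 13.54 + 89.05 + -1.29 = 101.3

101.3


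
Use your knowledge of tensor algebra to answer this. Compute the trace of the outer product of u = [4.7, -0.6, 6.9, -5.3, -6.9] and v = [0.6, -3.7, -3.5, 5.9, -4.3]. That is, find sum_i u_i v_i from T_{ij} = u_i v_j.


The outer product gives T_{ij} = u_i v_j.
The trace (contraction) is Tr(T) = sum_i T_{ii} = sum_i u_i v_i.
Diagonal entries:
T_{11} = u_1 * v_1 = 4.7 * 0.6 = 2.82
T_{22} = u_2 * v_2 = -0.6 * -3.7 = 2.22
T_{33} = u_3 * v_3 = 6.9 * -3.5 = -24.15
T_{44} = u_4 * v_4 = -5.3 * 5.9 = -31.27
T_{55} = u_5 * v_5 = -6.9 * -4.3 = 29.67
Tr(T) = 2.82 + 2.22 + -24.15 + -31.27 + 29.67 = -20.71

-20.71


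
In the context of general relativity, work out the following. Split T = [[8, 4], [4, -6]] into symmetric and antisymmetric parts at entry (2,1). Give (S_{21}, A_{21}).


T_{21} = 4
T_{12} = 4
S_{21} = (4 + 4)/2 = 8/2 = 4
A_{21} = (4 - 4)/2 = 0/2 = 0
Check: S + A = 4 + 0 = 4 = T_{21}.

(4, 0)


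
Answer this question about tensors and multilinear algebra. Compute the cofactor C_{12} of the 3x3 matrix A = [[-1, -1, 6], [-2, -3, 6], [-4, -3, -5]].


To find cofactor C_{12}, delete row 1 and column 2.
The resulting 2x2 submatrix is: [[-2, 6], [-4, -5]]
Minor M_{12} = -2*-5 - 6*-4
  = 10 - -24 = 34
Sign = (-1)^(1+2) = (-1)^3 = -1
Cofactor C_{12} = -1 * 34 = -34

-34


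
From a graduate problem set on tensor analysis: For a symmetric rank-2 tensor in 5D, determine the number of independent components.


A symmetric rank-2 tensor in d dimensions has d(d+1)/2 independent components.
d = 5
d(d+1)/2 = 5 * 6 / 2 = 30 / 2 = 15

15


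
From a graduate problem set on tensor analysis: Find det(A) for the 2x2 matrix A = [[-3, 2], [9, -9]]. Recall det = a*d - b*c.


For a 2x2 matrix [[a, b], [c, d]], det = a*d - b*c.
a = -3, b = 2, c = 9, d = -9
a*d = -3 * -9 = 27
b*c = 2 * 9 = 18
det = 27 - 18 = 9

9


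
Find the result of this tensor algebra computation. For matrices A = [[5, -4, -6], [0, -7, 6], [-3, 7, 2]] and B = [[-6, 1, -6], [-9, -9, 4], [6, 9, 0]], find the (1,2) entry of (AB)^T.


(AB)^T_{ij} = (AB)_{ji} = sum_k A_{jk} B_{ki}.
For i=1, j=2 we need (AB)_{21}:
A_{21} * B_{11} = 0 * -6 = 0
A_{22} * B_{21} = -7 * -9 = 63
A_{23} * B_{31} = 6 * 6 = 36
Sum = 0 + 63 + 36 = 99

99


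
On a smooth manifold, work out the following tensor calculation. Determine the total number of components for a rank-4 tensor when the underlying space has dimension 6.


The number of components of a rank-r tensor in d dimensions is d^r.
Here d = 6 and r = 4.
6^4 = 1296

1296


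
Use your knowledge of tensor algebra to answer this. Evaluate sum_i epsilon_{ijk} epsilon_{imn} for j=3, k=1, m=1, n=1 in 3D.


Using the identity: epsilon_{ijk} epsilon_{imn} = delta_{jm} delta_{kn} - delta_{jn} delta_{km}.
delta_{31} = 0
delta_{11} = 1
delta_{31} = 0
delta_{11} = 1
Result = 0 * 1 - 0 * 1 = 0 - 0 = 0

0


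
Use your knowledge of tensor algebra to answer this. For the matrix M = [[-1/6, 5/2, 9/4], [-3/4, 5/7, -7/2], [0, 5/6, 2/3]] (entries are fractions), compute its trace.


The trace is the sum of diagonal entries.
Diagonal: M[1,1] = -1/6, M[2,2] = 5/7, M[3,3] = 2/3
Tr(M) = -1/6 + 5/7 + 2/3
Computing step by step:
After adding M[1,1]: -1/6
After adding M[2,2]: 23/42
After adding M[3,3]: 17/14
Tr(M) = 17/14

17/14


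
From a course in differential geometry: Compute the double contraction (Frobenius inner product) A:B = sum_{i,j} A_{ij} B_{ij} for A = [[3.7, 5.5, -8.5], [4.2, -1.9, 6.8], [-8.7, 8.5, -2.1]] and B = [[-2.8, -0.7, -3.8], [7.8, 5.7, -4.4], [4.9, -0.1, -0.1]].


A:B = sum over all i,j of A_{ij} * B_{ij}.
Row 1: 3.7*-2.8=-10.36, 5.5*-0.7=-3.85, -8.5*-3.8=32.3 => row sum = 18.09
Row 2: 4.2*7.8=32.76, -1.9*5.7=-10.83, 6.8*-4.4=-29.92 => row sum = -7.99
Row 3: -8.7*4.9=-42.63, 8.5*-0.1=-0.85, -2.1*-0.1=0.21 => row sum = -43.27
Total = 18.09 + -7.99 + -43.27 = -33.17

-33.17


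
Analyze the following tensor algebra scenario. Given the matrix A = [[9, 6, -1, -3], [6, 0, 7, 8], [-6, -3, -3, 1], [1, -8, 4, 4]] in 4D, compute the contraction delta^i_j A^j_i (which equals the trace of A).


The contraction (trace) of a rank-2 tensor is the sum of its diagonal elements.
Diagonal entries: A[1,1] = 9, A[2,2] = 0, A[3,3] = -3, A[4,4] = 4
Tr(A) = 9 + 0 + -3 + 4 = 10

10


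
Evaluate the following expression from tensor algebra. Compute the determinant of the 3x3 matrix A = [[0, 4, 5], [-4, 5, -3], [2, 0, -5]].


Expanding along the first row, det(A) = a11*M_11 - a12*M_12 + a13*M_13, where M_1j is the (1,j) minor.
Minor M_11 = 5*-5 - -3*0 = -25
Minor M_12 = -4*-5 - -3*2 = 26
Minor M_13 = -4*0 - 5*2 = -10
det = 0*(-25) - 4*(26) + 5*(-10)
    = 0 - 104 + -50
    = -154

-154


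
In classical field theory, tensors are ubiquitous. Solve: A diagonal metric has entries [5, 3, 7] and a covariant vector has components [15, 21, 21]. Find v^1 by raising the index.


To raise an index with a diagonal metric: v^i = v_i / g_{ii}.
For index 1: v_1 = 15, g_{11} = 5
v^1 = 15 / 5 = 3

3


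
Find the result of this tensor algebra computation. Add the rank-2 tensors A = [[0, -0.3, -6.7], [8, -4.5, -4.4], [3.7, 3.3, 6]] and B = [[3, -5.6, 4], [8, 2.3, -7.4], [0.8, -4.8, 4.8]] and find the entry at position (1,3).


Tensor addition is component-wise: (A + B)_{ij} = A_{ij} + B_{ij}.
A_{13} = -6.7
B_{13} = 4
(A + B)_{13} = -6.7 + 4 = -2.7

-2.7


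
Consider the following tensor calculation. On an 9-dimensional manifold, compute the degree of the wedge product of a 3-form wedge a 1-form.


The degree of a wedge product is the sum of the degrees of the individual forms.
Degrees: 3, 1
Total degree = 3 + 1 = 4

4


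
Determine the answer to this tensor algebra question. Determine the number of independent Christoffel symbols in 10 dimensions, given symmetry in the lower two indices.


Christoffel symbols Gamma^k_{ij} are symmetric in i,j, so there are d * d(d+1)/2 independent symbols.
d = 10
d(d+1)/2 = 10 * 11 / 2 = 55
Total = 10 * 55 = 550

550


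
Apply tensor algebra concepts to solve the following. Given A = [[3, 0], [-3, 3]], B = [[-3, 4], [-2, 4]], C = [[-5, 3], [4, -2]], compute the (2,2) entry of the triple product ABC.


(ABC)_{22} = sum_m (AB)_{2m} C_{m2}. First compute row 2 of AB.
(AB)_{21} = -3*-3 + 3*-2 = 3
(AB)_{22} = -3*4 + 3*4 = 0
Now contract with column 2 of C:
(AB)_{21} * C_{12} = 3 * 3 = 9
(AB)_{22} * C_{22} = 0 * -2 = 0
(ABC)_{22} = 9 + 0 = 9

9


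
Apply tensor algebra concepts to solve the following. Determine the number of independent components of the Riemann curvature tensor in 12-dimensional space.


The Riemann tensor in d dimensions has d^2(d^2 - 1)/12 independent components.
d = 12, so d^2 = 144
d^2 - 1 = 143
d^2(d^2 - 1) = 144 * 143 = 20592
Divide by 12: 20592 / 12 = 1716

1716


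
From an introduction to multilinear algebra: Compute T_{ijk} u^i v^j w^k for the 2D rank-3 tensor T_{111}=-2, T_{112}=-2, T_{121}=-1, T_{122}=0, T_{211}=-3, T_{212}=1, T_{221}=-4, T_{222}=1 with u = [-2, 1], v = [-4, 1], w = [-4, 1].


S = sum over i,j,k of T_{ijk} u_i v_j w_k. Expanding all 8 terms:
T_{111}*u_1*v_1*w_1 = -2*-2*-4*-4 = 64  (running total: 64)
T_{112}*u_1*v_1*w_2 = -2*-2*-4*1 = -16  (running total: 48)
T_{121}*u_1*v_2*w_1 = -1*-2*1*-4 = -8  (running total: 40)
T_{122}*u_1*v_2*w_2 = 0*-2*1*1 = 0  (running total: 40)
T_{211}*u_2*v_1*w_1 = -3*1*-4*-4 = -48  (running total: -8)
T_{212}*u_2*v_1*w_2 = 1*1*-4*1 = -4  (running total: -12)
T_{221}*u_2*v_2*w_1 = -4*1*1*-4 = 16  (running total: 4)
T_{222}*u_2*v_2*w_2 = 1*1*1*1 = 1  (running total: 5)
S = 5

5


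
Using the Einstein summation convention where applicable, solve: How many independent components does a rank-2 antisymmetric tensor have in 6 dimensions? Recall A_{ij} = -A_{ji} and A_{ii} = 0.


An antisymmetric rank-2 tensor satisfies A_{ij} = -A_{ji}, so diagonal entries are zero.
The independent components are the upper-triangular entries: C(n, 2) = n(n-1)/2.
n = 6
C(6, 2) = 6 * 5 / 2 = 30 / 2 = 15

15


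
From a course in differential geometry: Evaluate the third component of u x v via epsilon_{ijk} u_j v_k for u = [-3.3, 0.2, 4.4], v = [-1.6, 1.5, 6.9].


(u x v)_3 = sum_{j,k} epsilon_{3jk} u_j v_k. Only permutations of (1,2,3) contribute; the two non-zero terms are:
eps_{312} u_1 v_2 = 1 * -3.3 * 1.5 = -4.95
eps_{321} u_2 v_1 = -1 * 0.2 * -1.6 = 0.32
(u x v)_3 = -4.63

-4.63


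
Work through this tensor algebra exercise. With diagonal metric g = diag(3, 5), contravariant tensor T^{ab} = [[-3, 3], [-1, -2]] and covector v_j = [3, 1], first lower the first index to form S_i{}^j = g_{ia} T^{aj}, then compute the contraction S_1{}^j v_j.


Step 1: lower the first index. For a diagonal metric, g_{ia} T^{aj} = g_{ii} T^{ij} (no sum on i).
g_{11} = 3
S_1{}^1 = 3 * T^{11} = 3 * -3 = -9
S_1{}^2 = 3 * T^{12} = 3 * 3 = 9
Step 2: contract S_1{}^j with v_j.
S_1{}^1 * v_1 = -9 * 3 = -27
S_1{}^2 * v_2 = 9 * 1 = 9
Result = -27 + 9 = -18

-18


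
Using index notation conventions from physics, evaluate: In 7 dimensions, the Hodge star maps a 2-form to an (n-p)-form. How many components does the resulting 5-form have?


The Hodge dual of a p-form on an n-dimensional manifold is an (n-p)-form.
n = 7, p = 2, so dual degree = 7 - 2 = 5
The number of components is C(n, n-p) = C(7, 5) = 21

21


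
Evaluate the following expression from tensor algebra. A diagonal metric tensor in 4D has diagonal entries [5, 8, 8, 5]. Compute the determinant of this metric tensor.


For a diagonal metric, the determinant is the product of diagonal entries.
Diagonal entries: 5, 8, 8, 5
det(g) = 5 * 8 * 8 * 5 = 1600

1600


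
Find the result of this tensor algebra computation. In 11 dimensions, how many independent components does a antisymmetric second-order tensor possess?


A antisymmetric rank-2 tensor in d dimensions has d(d-1)/2 independent components.
d = 11
d(d-1)/2 = 11 * 10 / 2 = 110 / 2 = 55

55


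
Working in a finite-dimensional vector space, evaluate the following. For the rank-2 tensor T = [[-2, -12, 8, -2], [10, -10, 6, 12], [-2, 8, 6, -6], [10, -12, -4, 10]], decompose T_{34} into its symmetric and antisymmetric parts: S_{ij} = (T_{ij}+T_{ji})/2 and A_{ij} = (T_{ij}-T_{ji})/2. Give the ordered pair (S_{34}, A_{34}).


T_{34} = -6
T_{43} = -4
S_{34} = (-6 + -4)/2 = -10/2 = -5
A_{34} = (-6 - -4)/2 = -2/2 = -1
Check: S + A = -5 + -1 = -6 = T_{34}.

(-5, -1)


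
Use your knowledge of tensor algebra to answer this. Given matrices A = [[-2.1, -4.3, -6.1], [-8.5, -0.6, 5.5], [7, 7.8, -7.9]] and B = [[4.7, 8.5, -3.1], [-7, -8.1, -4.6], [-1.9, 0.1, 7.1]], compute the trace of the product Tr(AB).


Tr(AB) = sum_i (AB)_{ii} where (AB)_{ii} = sum_k A_{ik} B_{ki}.
(AB)_{11} = -2.1*4.7 + -4.3*-7 + -6.1*-1.9 = 31.82
(AB)_{22} = -8.5*8.5 + -0.6*-8.1 + 5.5*0.1 = -66.84
(AB)_{33} = 7*-3.1 + 7.8*-4.6 + -7.9*7.1 = -113.67
Tr(AB) = 31.82 + -66.84 + -113.67 = -148.69

-148.69


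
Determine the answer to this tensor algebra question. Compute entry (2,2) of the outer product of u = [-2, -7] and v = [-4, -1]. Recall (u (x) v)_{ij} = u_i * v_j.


The outer product entry T_{ij} = u_i * v_j.
We need i=2, j=2.
u_2 = -7, v_2 = -1
T_{2,2} = -7 * -1 = 7

7


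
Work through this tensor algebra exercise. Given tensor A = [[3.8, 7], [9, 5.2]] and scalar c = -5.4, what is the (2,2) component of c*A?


Scalar multiplication: (cA)_{ij} = c * A_{ij}.
c = -5.4
A_{22} = 5.2
(cA)_{22} = -5.4 * 5.2 = -28.08

-28.08


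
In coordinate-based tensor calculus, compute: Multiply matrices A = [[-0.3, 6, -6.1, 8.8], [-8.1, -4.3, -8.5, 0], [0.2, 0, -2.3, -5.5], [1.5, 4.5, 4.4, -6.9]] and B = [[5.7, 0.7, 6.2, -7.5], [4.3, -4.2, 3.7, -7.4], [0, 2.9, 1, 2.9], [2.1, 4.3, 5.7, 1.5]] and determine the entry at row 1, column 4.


(AB)_{ij} = sum_k A_{ik} B_{kj}.
For i=1, j=4:
A_{11} * B_{14} = -0.3 * -7.5 = 2.25
A_{12} * B_{24} = 6 * -7.4 = -44.4
A_{13} * B_{34} = -6.1 * 2.9 = -17.69
A_{14} * B_{44} = 8.8 * 1.5 = 13.2
Sum = 2.25 + -44.4 + -17.69 + 13.2 = -46.64

-46.64


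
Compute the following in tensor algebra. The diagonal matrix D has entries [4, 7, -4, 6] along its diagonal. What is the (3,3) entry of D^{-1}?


For a diagonal matrix, the inverse has entries (D^{-1})_{ii} = 1/d_{ii}.
The diagonal entries are: d_{11} = 4, d_{22} = 7, d_{33} = -4, d_{44} = 6
We need (D^{-1})_{33} = 1/d_{33} = 1/-4 = -1/4

-1/4


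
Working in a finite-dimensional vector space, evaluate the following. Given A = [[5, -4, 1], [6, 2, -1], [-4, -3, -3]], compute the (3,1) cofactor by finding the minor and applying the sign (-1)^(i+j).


To find cofactor C_{31}, delete row 3 and column 1.
The resulting 2x2 submatrix is: [[-4, 1], [2, -1]]
Minor M_{31} = -4*-1 - 1*2
  = 4 - 2 = 2
Sign = (-1)^(3+1) = (-1)^4 = 1
Cofactor C_{31} = 1 * 2 = 2

2


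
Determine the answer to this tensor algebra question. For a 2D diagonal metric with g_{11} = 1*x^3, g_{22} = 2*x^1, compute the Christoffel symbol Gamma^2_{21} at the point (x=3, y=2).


For a diagonal metric, Gamma^k_{ij} = (1/2) g^{kk} (dg_{ik}/dx_j + dg_{jk}/dx_i - dg_{ij}/dx_k).
The metric is diagonal, so g_{ab} = 0 for a != b.
At the given point: g_{11} = 27, g_{22} = 6
g^{22} = 1/6
dg_{22}/dx_1 = dg_{22}/dx_1 = 2
dg_{12}/dx_2 = 0 (off-diagonal)
dg_{21}/dx_2 = 0 (off-diagonal)
Numerator = 2 + 0 - 0 = 2
Gamma^2_{21} = 2 / (2 * 6) = 1/6

1/6


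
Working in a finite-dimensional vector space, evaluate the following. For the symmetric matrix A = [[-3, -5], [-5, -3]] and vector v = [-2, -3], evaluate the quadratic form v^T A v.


First compute Av:
(Av)_1 = -3*-2 + -5*-3 = 21
(Av)_2 = -5*-2 + -3*-3 = 19
Av = [21, 19]
Then v^T (Av) = -2*21 + -3*19
= -42 + -57 = -99

-99


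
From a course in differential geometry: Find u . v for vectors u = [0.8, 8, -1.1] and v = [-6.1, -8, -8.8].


The inner product u . v = sum of u_i * v_i.
Term-by-term: 0.8 * -6.1, 8 * -8, -1.1 * -8.8
Products: -4.88, -64, 9.68
Sum = -4.88 + -64 + 9.68 = -59.2

-59.2


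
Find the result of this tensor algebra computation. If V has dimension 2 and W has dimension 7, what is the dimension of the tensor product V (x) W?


The dimension of a tensor product is the product of dimensions.
dim(V) = 2, dim(W) = 7
dim(V (x) W) = 2 * 7 = 14

14


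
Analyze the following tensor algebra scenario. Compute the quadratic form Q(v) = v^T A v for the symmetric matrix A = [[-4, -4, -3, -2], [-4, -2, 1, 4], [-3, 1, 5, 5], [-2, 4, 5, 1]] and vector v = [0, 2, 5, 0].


First compute Av:
(Av)_1 = -4*0 + -4*2 + -3*5 + -2*0 = -23
(Av)_2 = -4*0 + -2*2 + 1*5 + 4*0 = 1
(Av)_3 = -3*0 + 1*2 + 5*5 + 5*0 = 27
(Av)_4 = -2*0 + 4*2 + 5*5 + 1*0 = 33
Av = [-23, 1, 27, 33]
Then v^T (Av) = 0*-23 + 2*1 + 5*27 + 0*33
= 0 + 2 + 135 + 0 = 137

137


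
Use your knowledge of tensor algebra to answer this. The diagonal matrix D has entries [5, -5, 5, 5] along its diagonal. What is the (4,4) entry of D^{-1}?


For a diagonal matrix, the inverse has entries (D^{-1})_{ii} = 1/d_{ii}.
The diagonal entries are: d_{11} = 5, d_{22} = -5, d_{33} = 5, d_{44} = 5
We need (D^{-1})_{44} = 1/d_{44} = 1/5 = 1/5

1/5


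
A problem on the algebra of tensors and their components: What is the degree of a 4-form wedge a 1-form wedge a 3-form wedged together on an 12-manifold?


The degree of a wedge product is the sum of the degrees of the individual forms.
Degrees: 4, 1, 3
Total degree = 4 + 1 + 3 = 8

8


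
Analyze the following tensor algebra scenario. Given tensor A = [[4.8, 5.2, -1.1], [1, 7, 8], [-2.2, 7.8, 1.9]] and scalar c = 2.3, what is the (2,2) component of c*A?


Scalar multiplication: (cA)_{ij} = c * A_{ij}.
c = 2.3
A_{22} = 7
(cA)_{22} = 2.3 * 7 = 16.1

16.1


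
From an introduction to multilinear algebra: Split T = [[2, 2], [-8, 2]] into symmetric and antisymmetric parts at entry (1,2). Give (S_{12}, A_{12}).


T_{12} = 2
T_{21} = -8
S_{12} = (2 + -8)/2 = -6/2 = -3
A_{12} = (2 - -8)/2 = 10/2 = 5
Check: S + A = -3 + 5 = 2 = T_{12}.

(-3, 5)


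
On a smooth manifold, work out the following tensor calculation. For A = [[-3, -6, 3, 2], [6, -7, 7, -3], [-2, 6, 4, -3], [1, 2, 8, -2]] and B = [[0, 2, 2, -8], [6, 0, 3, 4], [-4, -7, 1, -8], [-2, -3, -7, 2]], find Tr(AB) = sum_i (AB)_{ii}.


Tr(AB) = sum_i (AB)_{ii} where (AB)_{ii} = sum_k A_{ik} B_{ki}.
(AB)_{11} = -3*0 + -6*6 + 3*-4 + 2*-2 = -52
(AB)_{22} = 6*2 + -7*0 + 7*-7 + -3*-3 = -28
(AB)_{33} = -2*2 + 6*3 + 4*1 + -3*-7 = 39
(AB)_{44} = 1*-8 + 2*4 + 8*-8 + -2*2 = -68
Tr(AB) = -52 + -28 + 39 + -68 = -109

-109


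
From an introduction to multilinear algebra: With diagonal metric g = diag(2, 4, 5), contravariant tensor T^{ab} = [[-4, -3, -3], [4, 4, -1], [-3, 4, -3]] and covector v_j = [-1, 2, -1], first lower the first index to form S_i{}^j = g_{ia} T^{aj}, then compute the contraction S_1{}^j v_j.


Step 1: lower the first index. For a diagonal metric, g_{ia} T^{aj} = g_{ii} T^{ij} (no sum on i).
g_{11} = 2
S_1{}^1 = 2 * T^{11} = 2 * -4 = -8
S_1{}^2 = 2 * T^{12} = 2 * -3 = -6
S_1{}^3 = 2 * T^{13} = 2 * -3 = -6
Step 2: contract S_1{}^j with v_j.
S_1{}^1 * v_1 = -8 * -1 = 8
S_1{}^2 * v_2 = -6 * 2 = -12
S_1{}^3 * v_3 = -6 * -1 = 6
Result = 8 + -12 + 6 = 2

2


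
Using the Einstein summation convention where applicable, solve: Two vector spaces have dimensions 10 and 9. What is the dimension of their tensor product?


The dimension of a tensor product is the product of dimensions.
dim(V) = 10, dim(W) = 9
dim(V (x) W) = 10 * 9 = 90

90


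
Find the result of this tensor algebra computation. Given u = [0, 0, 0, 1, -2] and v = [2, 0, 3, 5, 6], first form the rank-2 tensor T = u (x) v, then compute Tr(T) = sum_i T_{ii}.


The outer product gives T_{ij} = u_i v_j.
The trace (contraction) is Tr(T) = sum_i T_{ii} = sum_i u_i v_i.
Diagonal entries:
T_{11} = u_1 * v_1 = 0 * 2 = 0
T_{22} = u_2 * v_2 = 0 * 0 = 0
T_{33} = u_3 * v_3 = 0 * 3 = 0
T_{44} = u_4 * v_4 = 1 * 5 = 5
T_{55} = u_5 * v_5 = -2 * 6 = -12
Tr(T) = 0 + 0 + 0 + 5 + -12 = -7

-7


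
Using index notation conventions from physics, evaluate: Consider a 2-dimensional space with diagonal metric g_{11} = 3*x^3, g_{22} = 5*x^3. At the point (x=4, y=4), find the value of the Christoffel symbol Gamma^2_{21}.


For a diagonal metric, Gamma^k_{ij} = (1/2) g^{kk} (dg_{ik}/dx_j + dg_{jk}/dx_i - dg_{ij}/dx_k).
The metric is diagonal, so g_{ab} = 0 for a != b.
At the given point: g_{11} = 192, g_{22} = 320
g^{22} = 1/320
dg_{22}/dx_1 = dg_{22}/dx_1 = 240
dg_{12}/dx_2 = 0 (off-diagonal)
dg_{21}/dx_2 = 0 (off-diagonal)
Numerator = 240 + 0 - 0 = 240
Gamma^2_{21} = 240 / (2 * 320) = 3/8

3/8


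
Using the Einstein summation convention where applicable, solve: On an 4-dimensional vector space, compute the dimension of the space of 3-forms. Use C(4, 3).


The dimension of the space of p-forms on an n-dimensional space is C(n, p).
n = 4, p = 3
C(4, 3) = 4! / (3! * 1!) = 4

4


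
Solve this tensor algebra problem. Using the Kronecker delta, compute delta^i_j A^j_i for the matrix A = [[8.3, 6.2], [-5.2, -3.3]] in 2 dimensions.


The contraction (trace) of a rank-2 tensor is the sum of its diagonal elements.
Diagonal entries: A[1,1] = 8.3, A[2,2] = -3.3
Tr(A) = 8.3 + -3.3 = 5

5


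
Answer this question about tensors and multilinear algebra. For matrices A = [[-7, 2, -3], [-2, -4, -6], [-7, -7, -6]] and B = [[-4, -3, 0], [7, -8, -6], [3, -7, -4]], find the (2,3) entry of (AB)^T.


(AB)^T_{ij} = (AB)_{ji} = sum_k A_{jk} B_{ki}.
For i=2, j=3 we need (AB)_{32}:
A_{31} * B_{12} = -7 * -3 = 21
A_{32} * B_{22} = -7 * -8 = 56
A_{33} * B_{32} = -6 * -7 = 42
Sum = 21 + 56 + 42 = 119

119


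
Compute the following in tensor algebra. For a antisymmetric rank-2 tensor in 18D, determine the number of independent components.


A antisymmetric rank-2 tensor in d dimensions has d(d-1)/2 independent components.
d = 18
d(d-1)/2 = 18 * 17 / 2 = 306 / 2 = 153

153


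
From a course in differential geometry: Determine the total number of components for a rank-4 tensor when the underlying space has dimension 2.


The number of components of a rank-r tensor in d dimensions is d^r.
Here d = 2 and r = 4.
2^4 = 16

16


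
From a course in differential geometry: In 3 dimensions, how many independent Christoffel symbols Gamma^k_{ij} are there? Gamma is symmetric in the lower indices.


Christoffel symbols Gamma^k_{ij} are symmetric in i,j, so there are d * d(d+1)/2 independent symbols.
d = 3
d(d+1)/2 = 3 * 4 / 2 = 6
Total = 3 * 6 = 18

18


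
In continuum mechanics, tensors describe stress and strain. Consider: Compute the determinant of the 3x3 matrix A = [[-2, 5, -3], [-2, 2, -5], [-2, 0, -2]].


Expanding along the first row, det(A) = a11*M_11 - a12*M_12 + a13*M_13, where M_1j is the (1,j) minor.
Minor M_11 = 2*-2 - -5*0 = -4
Minor M_12 = -2*-2 - -5*-2 = -6
Minor M_13 = -2*0 - 2*-2 = 4
det = -2*(-4) - 5*(-6) + -3*(4)
    = 8 - -30 + -12
    = 26

26


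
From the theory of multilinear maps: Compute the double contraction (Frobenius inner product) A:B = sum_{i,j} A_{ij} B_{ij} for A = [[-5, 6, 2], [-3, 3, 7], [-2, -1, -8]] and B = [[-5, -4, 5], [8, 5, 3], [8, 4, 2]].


A:B = sum over all i,j of A_{ij} * B_{ij}.
Row 1: -5*-5=25, 6*-4=-24, 2*5=10 => row sum = 11
Row 2: -3*8=-24, 3*5=15, 7*3=21 => row sum = 12
Row 3: -2*8=-16, -1*4=-4, -8*2=-16 => row sum = -36
Total = 11 + 12 + -36 = -13

-13


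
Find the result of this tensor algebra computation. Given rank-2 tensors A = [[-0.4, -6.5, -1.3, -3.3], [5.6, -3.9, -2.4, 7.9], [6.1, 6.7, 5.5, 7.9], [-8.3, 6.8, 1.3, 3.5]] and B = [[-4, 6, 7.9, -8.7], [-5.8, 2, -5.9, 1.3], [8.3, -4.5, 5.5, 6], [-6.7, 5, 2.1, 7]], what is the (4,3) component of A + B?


Tensor addition is component-wise: (A + B)_{ij} = A_{ij} + B_{ij}.
A_{43} = 1.3
B_{43} = 2.1
(A + B)_{43} = 1.3 + 2.1 = 3.4

3.4


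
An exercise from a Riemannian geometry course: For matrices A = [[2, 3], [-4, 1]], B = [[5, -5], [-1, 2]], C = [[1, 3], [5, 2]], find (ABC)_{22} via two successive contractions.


(ABC)_{22} = sum_m (AB)_{2m} C_{m2}. First compute row 2 of AB.
(AB)_{21} = -4*5 + 1*-1 = -21
(AB)_{22} = -4*-5 + 1*2 = 22
Now contract with column 2 of C:
(AB)_{21} * C_{12} = -21 * 3 = -63
(AB)_{22} * C_{22} = 22 * 2 = 44
(ABC)_{22} = -63 + 44 = -19

-19


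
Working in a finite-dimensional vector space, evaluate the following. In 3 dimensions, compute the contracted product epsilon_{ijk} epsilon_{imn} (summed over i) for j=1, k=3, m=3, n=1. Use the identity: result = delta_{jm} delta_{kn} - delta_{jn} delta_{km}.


Using the identity: epsilon_{ijk} epsilon_{imn} = delta_{jm} delta_{kn} - delta_{jn} delta_{km}.
delta_{13} = 0
delta_{31} = 0
delta_{11} = 1
delta_{33} = 1
Result = 0 * 0 - 1 * 1 = 0 - 1 = -1

-1


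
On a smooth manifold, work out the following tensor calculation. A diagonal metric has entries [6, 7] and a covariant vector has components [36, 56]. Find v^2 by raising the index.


To raise an index with a diagonal metric: v^i = v_i / g_{ii}.
For index 2: v_2 = 56, g_{22} = 7
v^2 = 56 / 7 = 8

8


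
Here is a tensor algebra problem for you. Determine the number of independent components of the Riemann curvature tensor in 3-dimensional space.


The Riemann tensor in d dimensions has d^2(d^2 - 1)/12 independent components.
d = 3, so d^2 = 9
d^2 - 1 = 8
d^2(d^2 - 1) = 9 * 8 = 72
Divide by 12: 72 / 12 = 6

6


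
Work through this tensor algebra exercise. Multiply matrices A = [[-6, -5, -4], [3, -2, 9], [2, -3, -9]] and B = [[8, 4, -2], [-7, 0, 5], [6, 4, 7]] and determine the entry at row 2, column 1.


(AB)_{ij} = sum_k A_{ik} B_{kj}.
For i=2, j=1:
A_{21} * B_{11} = 3 * 8 = 24
A_{22} * B_{21} = -2 * -7 = 14
A_{23} * B_{31} = 9 * 6 = 54
Sum = 24 + 14 + 54 = 92

92


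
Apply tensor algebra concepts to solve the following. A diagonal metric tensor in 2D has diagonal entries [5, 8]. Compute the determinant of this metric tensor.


For a diagonal metric, the determinant is the product of diagonal entries.
Diagonal entries: 5, 8
det(g) = 5 * 8 = 40

40


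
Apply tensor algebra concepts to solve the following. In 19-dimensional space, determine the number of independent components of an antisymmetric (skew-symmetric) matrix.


An antisymmetric rank-2 tensor satisfies A_{ij} = -A_{ji}, so diagonal entries are zero.
The independent components are the upper-triangular entries: C(n, 2) = n(n-1)/2.
n = 19
C(19, 2) = 19 * 18 / 2 = 342 / 2 = 171

171


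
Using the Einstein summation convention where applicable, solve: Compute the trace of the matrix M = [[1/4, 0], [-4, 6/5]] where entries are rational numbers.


The trace is the sum of diagonal entries.
Diagonal: M[1,1] = 1/4, M[2,2] = 6/5
Tr(M) = 1/4 + 6/5
Computing step by step:
After adding M[1,1]: 1/4
After adding M[2,2]: 29/20
Tr(M) = 29/20

29/20


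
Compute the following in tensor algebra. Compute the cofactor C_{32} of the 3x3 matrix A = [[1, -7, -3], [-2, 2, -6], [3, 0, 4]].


To find cofactor C_{32}, delete row 3 and column 2.
The resulting 2x2 submatrix is: [[1, -3], [-2, -6]]
Minor M_{32} = 1*-6 - -3*-2
  = -6 - 6 = -12
Sign = (-1)^(3+2) = (-1)^5 = -1
Cofactor C_{32} = -1 * -12 = 12

12


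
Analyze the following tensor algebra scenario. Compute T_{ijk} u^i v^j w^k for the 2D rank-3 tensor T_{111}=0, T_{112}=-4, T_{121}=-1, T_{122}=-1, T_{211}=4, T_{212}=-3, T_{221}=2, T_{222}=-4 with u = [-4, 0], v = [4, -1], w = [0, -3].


S = sum over i,j,k of T_{ijk} u_i v_j w_k. Expanding all 8 terms:
T_{111}*u_1*v_1*w_1 = 0*-4*4*0 = 0  (running total: 0)
T_{112}*u_1*v_1*w_2 = -4*-4*4*-3 = -192  (running total: -192)
T_{121}*u_1*v_2*w_1 = -1*-4*-1*0 = 0  (running total: -192)
T_{122}*u_1*v_2*w_2 = -1*-4*-1*-3 = 12  (running total: -180)
T_{211}*u_2*v_1*w_1 = 4*0*4*0 = 0  (running total: -180)
T_{212}*u_2*v_1*w_2 = -3*0*4*-3 = 0  (running total: -180)
T_{221}*u_2*v_2*w_1 = 2*0*-1*0 = 0  (running total: -180)
T_{222}*u_2*v_2*w_2 = -4*0*-1*-3 = 0  (running total: -180)
S = -180

-180


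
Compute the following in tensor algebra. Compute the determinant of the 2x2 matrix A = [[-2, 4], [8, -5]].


For a 2x2 matrix [[a, b], [c, d]], det = a*d - b*c.
a = -2, b = 4, c = 8, d = -5
a*d = -2 * -5 = 10
b*c = 4 * 8 = 32
det = 10 - 32 = -22

-22


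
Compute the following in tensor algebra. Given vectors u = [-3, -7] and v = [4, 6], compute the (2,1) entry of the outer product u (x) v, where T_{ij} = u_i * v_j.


The outer product entry T_{ij} = u_i * v_j.
We need i=2, j=1.
u_2 = -7, v_1 = 4
T_{2,1} = -7 * 4 = -28

-28


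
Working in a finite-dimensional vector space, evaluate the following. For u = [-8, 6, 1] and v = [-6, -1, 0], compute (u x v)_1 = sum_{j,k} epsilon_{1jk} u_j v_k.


(u x v)_1 = sum_{j,k} epsilon_{1jk} u_j v_k. Only permutations of (1,2,3) contribute; the two non-zero terms are:
eps_{123} u_2 v_3 = 1 * 6 * 0 = 0
eps_{132} u_3 v_2 = -1 * 1 * -1 = 1
(u x v)_1 = 1

1


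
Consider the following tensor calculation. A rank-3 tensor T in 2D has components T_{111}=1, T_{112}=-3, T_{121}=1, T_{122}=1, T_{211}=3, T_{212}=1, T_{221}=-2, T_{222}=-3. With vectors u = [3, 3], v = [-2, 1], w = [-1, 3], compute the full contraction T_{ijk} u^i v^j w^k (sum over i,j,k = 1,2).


S = sum over i,j,k of T_{ijk} u_i v_j w_k. Expanding all 8 terms:
T_{111}*u_1*v_1*w_1 = 1*3*-2*-1 = 6  (running total: 6)
T_{112}*u_1*v_1*w_2 = -3*3*-2*3 = 54  (running total: 60)
T_{121}*u_1*v_2*w_1 = 1*3*1*-1 = -3  (running total: 57)
T_{122}*u_1*v_2*w_2 = 1*3*1*3 = 9  (running total: 66)
T_{211}*u_2*v_1*w_1 = 3*3*-2*-1 = 18  (running total: 84)
T_{212}*u_2*v_1*w_2 = 1*3*-2*3 = -18  (running total: 66)
T_{221}*u_2*v_2*w_1 = -2*3*1*-1 = 6  (running total: 72)
T_{222}*u_2*v_2*w_2 = -3*3*1*3 = -27  (running total: 45)
S = 45

45


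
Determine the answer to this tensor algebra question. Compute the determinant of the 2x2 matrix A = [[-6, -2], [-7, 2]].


For a 2x2 matrix [[a, b], [c, d]], det = a*d - b*c.
a = -6, b = -2, c = -7, d = 2
a*d = -6 * 2 = -12
b*c = -2 * -7 = 14
det = -12 - 14 = -26

-26


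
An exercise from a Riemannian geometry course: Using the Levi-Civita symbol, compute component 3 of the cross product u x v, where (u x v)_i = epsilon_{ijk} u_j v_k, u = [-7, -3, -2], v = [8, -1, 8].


(u x v)_3 = sum_{j,k} epsilon_{3jk} u_j v_k. Only permutations of (1,2,3) contribute; the two non-zero terms are:
eps_{312} u_1 v_2 = 1 * -7 * -1 = 7
eps_{321} u_2 v_1 = -1 * -3 * 8 = 24
(u x v)_3 = 31

31


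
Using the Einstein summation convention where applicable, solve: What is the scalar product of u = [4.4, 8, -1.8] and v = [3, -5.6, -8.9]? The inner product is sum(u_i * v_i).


The inner product u . v = sum of u_i * v_i.
Term-by-term: 4.4 * 3, 8 * -5.6, -1.8 * -8.9
Products: 13.2, -44.8, 16.02
Sum = 13.2 + -44.8 + 16.02 = -15.58

-15.58


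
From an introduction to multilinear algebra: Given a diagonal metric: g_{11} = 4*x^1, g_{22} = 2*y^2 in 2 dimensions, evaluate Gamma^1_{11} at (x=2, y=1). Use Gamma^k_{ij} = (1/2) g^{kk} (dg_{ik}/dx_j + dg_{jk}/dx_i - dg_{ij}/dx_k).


For a diagonal metric, Gamma^k_{ij} = (1/2) g^{kk} (dg_{ik}/dx_j + dg_{jk}/dx_i - dg_{ij}/dx_k).
The metric is diagonal, so g_{ab} = 0 for a != b.
At the given point: g_{11} = 8, g_{22} = 2
g^{11} = 1/8
dg_{11}/dx_1 = dg_{11}/dx_1 = 4
dg_{11}/dx_1 = dg_{11}/dx_1 = 4
dg_{11}/dx_1 = dg_{11}/dx_1 = 4
Numerator = 4 + 4 - 4 = 4
Gamma^1_{11} = 4 / (2 * 8) = 1/4

1/4


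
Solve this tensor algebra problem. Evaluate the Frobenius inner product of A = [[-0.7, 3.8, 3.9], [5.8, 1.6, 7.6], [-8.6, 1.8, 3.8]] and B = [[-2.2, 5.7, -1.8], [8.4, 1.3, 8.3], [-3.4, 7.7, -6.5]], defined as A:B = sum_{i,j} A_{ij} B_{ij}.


A:B = sum over all i,j of A_{ij} * B_{ij}.
Row 1: -0.7*-2.2=1.54, 3.8*5.7=21.66, 3.9*-1.8=-7.02 => row sum = 16.18
Row 2: 5.8*8.4=48.72, 1.6*1.3=2.08, 7.6*8.3=63.08 => row sum = 113.88
Row 3: -8.6*-3.4=29.24, 1.8*7.7=13.86, 3.8*-6.5=-24.7 => row sum = 18.4
Total = 16.18 + 113.88 + 18.4 = 148.46

148.46


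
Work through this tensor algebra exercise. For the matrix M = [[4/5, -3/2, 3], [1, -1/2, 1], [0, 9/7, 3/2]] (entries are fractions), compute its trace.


The trace is the sum of diagonal entries.
Diagonal: M[1,1] = 4/5, M[2,2] = -1/2, M[3,3] = 3/2
Tr(M) = 4/5 + -1/2 + 3/2
Computing step by step:
After adding M[1,1]: 4/5
After adding M[2,2]: 3/10
After adding M[3,3]: 9/5
Tr(M) = 9/5

9/5


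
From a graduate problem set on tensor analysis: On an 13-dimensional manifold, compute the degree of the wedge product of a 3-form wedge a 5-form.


The degree of a wedge product is the sum of the degrees of the individual forms.
Degrees: 3, 5
Total degree = 3 + 5 = 8

8


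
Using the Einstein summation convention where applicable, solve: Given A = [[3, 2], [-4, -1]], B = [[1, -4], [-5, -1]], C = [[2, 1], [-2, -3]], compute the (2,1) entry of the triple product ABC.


(ABC)_{21} = sum_m (AB)_{2m} C_{m1}. First compute row 2 of AB.
(AB)_{21} = -4*1 + -1*-5 = 1
(AB)_{22} = -4*-4 + -1*-1 = 17
Now contract with column 1 of C:
(AB)_{21} * C_{11} = 1 * 2 = 2
(AB)_{22} * C_{21} = 17 * -2 = -34
(ABC)_{21} = 2 + -34 = -32

-32


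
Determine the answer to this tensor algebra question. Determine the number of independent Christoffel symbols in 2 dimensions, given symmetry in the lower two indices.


Christoffel symbols Gamma^k_{ij} are symmetric in i,j, so there are d * d(d+1)/2 independent symbols.
d = 2
d(d+1)/2 = 2 * 3 / 2 = 3
Total = 2 * 3 = 6

6


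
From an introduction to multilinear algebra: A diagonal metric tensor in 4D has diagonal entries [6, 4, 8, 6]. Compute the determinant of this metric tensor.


For a diagonal metric, the determinant is the product of diagonal entries.
Diagonal entries: 6, 4, 8, 6
det(g) = 6 * 4 * 8 * 6 = 1152

1152


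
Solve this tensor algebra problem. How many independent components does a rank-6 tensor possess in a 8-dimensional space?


The number of components of a rank-r tensor in d dimensions is d^r.
Here d = 8 and r = 6.
8^6 = 262144

262144


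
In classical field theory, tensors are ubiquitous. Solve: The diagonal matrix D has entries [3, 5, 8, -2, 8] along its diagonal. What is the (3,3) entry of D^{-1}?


For a diagonal matrix, the inverse has entries (D^{-1})_{ii} = 1/d_{ii}.
The diagonal entries are: d_{11} = 3, d_{22} = 5, d_{33} = 8, d_{44} = -2, d_{55} = 8
We need (D^{-1})_{33} = 1/d_{33} = 1/8 = 1/8

1/8


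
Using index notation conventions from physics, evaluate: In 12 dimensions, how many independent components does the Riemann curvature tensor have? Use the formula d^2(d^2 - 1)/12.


The Riemann tensor in d dimensions has d^2(d^2 - 1)/12 independent components.
d = 12, so d^2 = 144
d^2 - 1 = 143
d^2(d^2 - 1) = 144 * 143 = 20592
Divide by 12: 20592 / 12 = 1716

1716


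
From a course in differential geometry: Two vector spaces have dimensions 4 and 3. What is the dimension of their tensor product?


The dimension of a tensor product is the product of dimensions.
dim(V) = 4, dim(W) = 3
dim(V (x) W) = 4 * 3 = 12

12
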